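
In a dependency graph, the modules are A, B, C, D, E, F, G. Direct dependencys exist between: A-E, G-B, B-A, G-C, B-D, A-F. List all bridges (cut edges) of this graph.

A-B, A-E, A-F, B-D, B-G, C-G

removing G-C disconnects G from C; removing F-A disconnects F from A; removing E-A disconnects E from A; removing B-D disconnects B from D — these are bridges.
In total 6 edges are bridges.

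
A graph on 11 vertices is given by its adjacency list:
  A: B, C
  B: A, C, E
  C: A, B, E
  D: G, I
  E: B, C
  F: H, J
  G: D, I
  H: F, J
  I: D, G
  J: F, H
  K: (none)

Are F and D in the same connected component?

No

The component containing F is {F, H, J}, and D is not in it.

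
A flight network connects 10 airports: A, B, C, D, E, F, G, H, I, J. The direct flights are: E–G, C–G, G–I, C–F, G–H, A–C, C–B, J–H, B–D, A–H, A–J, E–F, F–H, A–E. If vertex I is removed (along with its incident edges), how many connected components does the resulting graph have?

With I gone, the remaining components are: {A, B, C, D, E, F, G, H, J}.
That is 1 component.

1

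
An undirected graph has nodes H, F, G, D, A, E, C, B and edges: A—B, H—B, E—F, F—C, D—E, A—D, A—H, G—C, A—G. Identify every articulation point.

Removing A increases the component count from 1 to 2, so A is a cut vertex.
By contrast removing D leaves 1 component; it is not a cut vertex. No other vertex is a cut vertex either.

A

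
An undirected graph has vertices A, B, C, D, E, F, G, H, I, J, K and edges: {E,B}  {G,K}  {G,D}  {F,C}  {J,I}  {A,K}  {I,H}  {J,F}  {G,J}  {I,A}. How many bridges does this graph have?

The edges on the cycle G-J-I-A-K-G are not bridges since each lies on that cycle.
But removing E - B disconnects E from B; removing I - H disconnects I from H; removing J - F disconnects J from F; removing C - F disconnects C from F — these are bridges.
In total 5 edges are bridges.

5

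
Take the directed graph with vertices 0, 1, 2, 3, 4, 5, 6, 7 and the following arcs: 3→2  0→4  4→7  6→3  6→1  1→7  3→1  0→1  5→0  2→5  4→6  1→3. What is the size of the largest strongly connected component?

7

{0, 1, 2, 3, 4, 5, 6} are all mutually reachable — one SCC of size 7.
{7} is an SCC by itself.
The largest has 7 vertices.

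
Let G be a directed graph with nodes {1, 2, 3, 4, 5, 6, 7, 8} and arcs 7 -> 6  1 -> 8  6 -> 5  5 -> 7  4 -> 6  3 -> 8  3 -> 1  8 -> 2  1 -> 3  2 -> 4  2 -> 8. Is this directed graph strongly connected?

No

There is no directed path from 4 to 8, so the graph is not strongly connected.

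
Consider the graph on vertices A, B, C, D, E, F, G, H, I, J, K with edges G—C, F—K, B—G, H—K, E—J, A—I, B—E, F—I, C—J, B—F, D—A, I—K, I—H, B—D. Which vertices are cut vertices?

Removing B increases the component count from 1 to 2, so B is a cut vertex.
By contrast removing G leaves 1 component; it is not a cut vertex. No other vertex is a cut vertex either.

B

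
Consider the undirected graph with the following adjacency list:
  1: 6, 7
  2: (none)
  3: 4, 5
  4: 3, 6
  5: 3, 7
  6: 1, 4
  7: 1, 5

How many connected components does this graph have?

2

2 is isolated — a component by itself.
Starting from 1 we can reach 1, 3, 4, 5, 6, 7. That is one component of size 6.
Total: 2 components.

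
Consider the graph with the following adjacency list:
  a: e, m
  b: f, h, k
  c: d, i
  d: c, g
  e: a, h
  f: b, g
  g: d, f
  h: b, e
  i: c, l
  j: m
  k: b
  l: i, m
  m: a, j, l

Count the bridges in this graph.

The edges on the cycle i-c-d-g-f-b-h-e-a-m-l-i are not bridges since each lies on that cycle.
But removing m-j disconnects m from j; removing k-b disconnects k from b — these are bridges.
That makes 2 bridges.

2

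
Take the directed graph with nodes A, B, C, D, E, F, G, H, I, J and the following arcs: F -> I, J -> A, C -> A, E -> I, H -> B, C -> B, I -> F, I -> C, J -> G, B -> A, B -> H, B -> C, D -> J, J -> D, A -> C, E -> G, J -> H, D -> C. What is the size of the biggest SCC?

4

{A, B, C, H} are all mutually reachable — one SCC of size 4.
{D, J} are all mutually reachable — one SCC of size 2.
{F, I} are all mutually reachable — one SCC of size 2.
{E} is an SCC by itself.
{G} is an SCC by itself.
The largest has 4 vertices.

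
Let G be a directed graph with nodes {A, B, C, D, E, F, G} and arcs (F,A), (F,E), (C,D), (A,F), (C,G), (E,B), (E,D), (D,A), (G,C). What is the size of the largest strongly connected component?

4

{A, D, E, F} are all mutually reachable — one SCC of size 4.
{C, G} are all mutually reachable — one SCC of size 2.
{B} is an SCC by itself.
The largest has 4 vertices.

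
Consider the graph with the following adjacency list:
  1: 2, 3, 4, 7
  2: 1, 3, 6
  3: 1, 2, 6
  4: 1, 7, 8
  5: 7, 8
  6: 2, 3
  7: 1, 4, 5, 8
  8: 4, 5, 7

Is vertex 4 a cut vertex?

Deleting 4 leaves 1 component (was 1) (its neighbors 1, 7, 8 remain connected to each other), so 4 is not a cut vertex.

No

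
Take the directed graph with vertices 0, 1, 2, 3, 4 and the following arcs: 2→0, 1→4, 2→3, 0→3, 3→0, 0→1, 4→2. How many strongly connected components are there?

{0, 1, 2, 3, 4} are all mutually reachable — one SCC of size 5.
That gives 1 strongly connected component.

1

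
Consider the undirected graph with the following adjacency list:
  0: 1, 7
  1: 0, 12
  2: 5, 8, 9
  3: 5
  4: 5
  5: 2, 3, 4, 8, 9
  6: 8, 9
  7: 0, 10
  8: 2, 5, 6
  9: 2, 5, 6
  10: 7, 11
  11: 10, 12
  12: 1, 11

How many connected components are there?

Starting from 0 we can reach 0, 1, 7, 10, 11, 12. That is one component of size 6.
Starting from 2 we can reach 2, 3, 4, 5, 6, 8, 9. That is one component of size 7.
Total: 2 components.

2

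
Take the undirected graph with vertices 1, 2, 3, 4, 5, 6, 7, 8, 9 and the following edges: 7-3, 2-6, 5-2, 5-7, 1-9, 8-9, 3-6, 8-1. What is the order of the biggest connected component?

5

4 is isolated — a component by itself.
Starting from 1 we can reach 1, 8, 9. That is one component of size 3.
Starting from 2 we can reach 2, 3, 5, 6, 7. That is one component of size 5.
The largest has 5 vertices.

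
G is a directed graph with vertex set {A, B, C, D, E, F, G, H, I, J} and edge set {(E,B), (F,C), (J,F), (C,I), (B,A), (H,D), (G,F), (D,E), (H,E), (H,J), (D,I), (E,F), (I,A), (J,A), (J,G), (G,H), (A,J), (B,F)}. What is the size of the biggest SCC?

10

{A, B, C, D, E, F, G, H, I, J} are all mutually reachable — one SCC of size 10.
The largest has 10 vertices.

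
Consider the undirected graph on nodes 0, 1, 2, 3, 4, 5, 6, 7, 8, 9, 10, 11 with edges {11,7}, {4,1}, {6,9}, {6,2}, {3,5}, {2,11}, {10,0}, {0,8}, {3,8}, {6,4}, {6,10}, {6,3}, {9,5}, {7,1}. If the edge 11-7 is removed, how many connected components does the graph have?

11 and 7 are still connected via 11-2-6-4-1-7, so the component count stays at 1.

1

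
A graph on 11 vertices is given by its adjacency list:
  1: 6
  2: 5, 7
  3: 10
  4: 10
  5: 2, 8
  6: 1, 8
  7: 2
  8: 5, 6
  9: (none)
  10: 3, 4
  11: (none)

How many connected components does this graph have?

9 is isolated — a component by itself.
11 is isolated — a component by itself.
Starting from 3 we can reach 3, 4, 10. That is one component of size 3.
Starting from 1 we can reach 1, 2, 5, 6, 7, 8. That is one component of size 6.
Total: 4 components.

4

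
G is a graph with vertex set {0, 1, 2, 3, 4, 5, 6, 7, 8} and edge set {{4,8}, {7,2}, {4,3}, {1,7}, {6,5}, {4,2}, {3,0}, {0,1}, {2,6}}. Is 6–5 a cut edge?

Yes

Removing 6–5 leaves no path between 6 and 5: the component count goes from 1 to 2. So it is a bridge.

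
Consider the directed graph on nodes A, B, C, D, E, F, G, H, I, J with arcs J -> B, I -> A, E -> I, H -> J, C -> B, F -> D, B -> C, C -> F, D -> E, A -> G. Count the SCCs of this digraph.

{B, C} are all mutually reachable — one SCC of size 2.
{H} is an SCC by itself.
{D} is an SCC by itself.
{F} is an SCC by itself.
{G} is an SCC by itself.
(and 4 more singleton SCCs)
That gives 9 strongly connected components.

9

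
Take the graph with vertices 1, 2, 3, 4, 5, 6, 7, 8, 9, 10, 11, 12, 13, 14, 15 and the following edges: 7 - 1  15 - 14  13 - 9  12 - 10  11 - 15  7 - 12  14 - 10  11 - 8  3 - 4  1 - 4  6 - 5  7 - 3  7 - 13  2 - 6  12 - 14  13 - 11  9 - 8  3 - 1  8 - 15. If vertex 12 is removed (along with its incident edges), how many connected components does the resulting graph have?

With 12 gone, the remaining components are: {2, 5, 6}; {1, 3, 4, 7, 8, 9, 10, 11, 13, 14, 15}.
That is 2 components.

2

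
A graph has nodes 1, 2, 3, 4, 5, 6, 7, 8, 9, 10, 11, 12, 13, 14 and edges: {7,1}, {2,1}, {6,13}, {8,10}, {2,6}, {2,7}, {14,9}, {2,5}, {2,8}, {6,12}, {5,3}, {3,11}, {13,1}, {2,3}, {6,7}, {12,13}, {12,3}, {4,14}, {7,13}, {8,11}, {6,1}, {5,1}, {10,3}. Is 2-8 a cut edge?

After removing 2-8, the path 2-3-10-8 still connects them, so the edge is not a bridge.

No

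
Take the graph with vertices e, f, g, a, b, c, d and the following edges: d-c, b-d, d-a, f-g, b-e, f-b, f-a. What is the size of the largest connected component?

Starting from a we can reach a, b, c, d, e, f, g. That is one component of size 7.
The largest has 7 vertices.

7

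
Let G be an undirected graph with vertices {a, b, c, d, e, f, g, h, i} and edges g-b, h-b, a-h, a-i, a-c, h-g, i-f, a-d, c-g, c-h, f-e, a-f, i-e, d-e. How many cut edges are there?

The edges on the cycle a-d-e-f-a are not bridges since each lies on that cycle.
Every edge lies on some cycle, so there are no bridges.

0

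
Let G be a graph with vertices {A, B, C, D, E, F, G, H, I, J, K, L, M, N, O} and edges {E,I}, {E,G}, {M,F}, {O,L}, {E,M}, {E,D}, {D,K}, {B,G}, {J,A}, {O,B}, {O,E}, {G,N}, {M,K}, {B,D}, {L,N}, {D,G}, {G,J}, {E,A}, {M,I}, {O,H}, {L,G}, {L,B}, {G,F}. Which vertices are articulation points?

O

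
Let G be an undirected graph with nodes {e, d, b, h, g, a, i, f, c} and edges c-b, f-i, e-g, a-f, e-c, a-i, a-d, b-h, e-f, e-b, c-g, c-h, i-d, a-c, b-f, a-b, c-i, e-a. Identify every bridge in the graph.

The edges on the cycle e-a-d-i-f-b-e are not bridges since each lies on that cycle.
Every edge lies on some cycle, so there are no bridges.

none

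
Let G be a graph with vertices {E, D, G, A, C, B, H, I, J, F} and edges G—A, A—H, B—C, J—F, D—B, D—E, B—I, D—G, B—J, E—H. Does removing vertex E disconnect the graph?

No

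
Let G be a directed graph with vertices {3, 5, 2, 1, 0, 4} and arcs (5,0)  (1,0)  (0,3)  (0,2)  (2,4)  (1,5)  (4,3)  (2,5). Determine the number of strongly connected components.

4

{0, 2, 5} are all mutually reachable — one SCC of size 3.
{3} is an SCC by itself.
{4} is an SCC by itself.
{1} is an SCC by itself.
That gives 4 strongly connected components.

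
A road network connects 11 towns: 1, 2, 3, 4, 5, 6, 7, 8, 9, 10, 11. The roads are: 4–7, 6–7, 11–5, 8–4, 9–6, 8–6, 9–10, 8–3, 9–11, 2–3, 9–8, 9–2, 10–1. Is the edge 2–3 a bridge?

After removing 2–3, the path 2-9-8-3 still connects them, so the edge is not a bridge.

No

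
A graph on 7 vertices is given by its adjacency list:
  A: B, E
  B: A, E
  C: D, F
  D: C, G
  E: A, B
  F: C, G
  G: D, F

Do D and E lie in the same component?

No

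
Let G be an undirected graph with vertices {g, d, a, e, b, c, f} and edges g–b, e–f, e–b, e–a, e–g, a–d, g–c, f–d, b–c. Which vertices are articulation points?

Removing e increases the component count from 1 to 2, so e is a cut vertex.
By contrast removing b leaves 1 component; it is not a cut vertex. No other vertex is a cut vertex either.

e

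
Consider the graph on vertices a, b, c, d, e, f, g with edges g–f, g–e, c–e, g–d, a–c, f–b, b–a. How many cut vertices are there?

Removing g increases the component count from 1 to 2, so g is a cut vertex.
By contrast removing e leaves 1 component; it is not a cut vertex. No other vertex is a cut vertex either.

1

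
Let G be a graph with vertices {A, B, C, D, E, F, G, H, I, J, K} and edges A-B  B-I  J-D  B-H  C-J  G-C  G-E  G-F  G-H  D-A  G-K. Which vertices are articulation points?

B, G

Removing B increases the component count from 1 to 2, so B is a cut vertex.
Removing G increases the component count from 1 to 4, so G is a cut vertex.
By contrast removing K leaves 1 component; it is not a cut vertex. No other vertex is a cut vertex either.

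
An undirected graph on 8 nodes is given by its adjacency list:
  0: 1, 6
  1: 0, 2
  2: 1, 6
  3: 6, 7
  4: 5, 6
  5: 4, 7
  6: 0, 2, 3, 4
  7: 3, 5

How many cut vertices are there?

Removing 6 increases the component count from 1 to 2, so 6 is a cut vertex.
By contrast removing 5 leaves 1 component; it is not a cut vertex. No other vertex is a cut vertex either.

1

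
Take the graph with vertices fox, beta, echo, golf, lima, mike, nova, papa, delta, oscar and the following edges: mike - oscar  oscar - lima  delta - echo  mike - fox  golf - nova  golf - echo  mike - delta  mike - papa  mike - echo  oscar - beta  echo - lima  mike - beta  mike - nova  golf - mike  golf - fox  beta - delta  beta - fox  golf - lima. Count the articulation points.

Removing mike increases the component count from 1 to 2, so mike is a cut vertex.
By contrast removing golf leaves 1 component; it is not a cut vertex. No other vertex is a cut vertex either.

1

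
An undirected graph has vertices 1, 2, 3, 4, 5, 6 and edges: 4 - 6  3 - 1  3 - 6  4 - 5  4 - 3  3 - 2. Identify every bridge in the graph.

The edges on the cycle 4-3-6-4 are not bridges since each lies on that cycle.
But removing 3 - 1 disconnects 3 from 1; removing 3 - 2 disconnects 3 from 2; removing 4 - 5 disconnects 4 from 5 — these are bridges.

1-3, 2-3, 4-5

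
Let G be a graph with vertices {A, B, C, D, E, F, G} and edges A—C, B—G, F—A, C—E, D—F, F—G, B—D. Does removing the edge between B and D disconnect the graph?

No

After removing B—D, the path B-G-F-D still connects them, so the edge is not a bridge.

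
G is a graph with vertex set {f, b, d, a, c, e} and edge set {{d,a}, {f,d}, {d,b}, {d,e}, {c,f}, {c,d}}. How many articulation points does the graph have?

1

Removing d increases the component count from 1 to 4, so d is a cut vertex.
By contrast removing f leaves 1 component; it is not a cut vertex. No other vertex is a cut vertex either.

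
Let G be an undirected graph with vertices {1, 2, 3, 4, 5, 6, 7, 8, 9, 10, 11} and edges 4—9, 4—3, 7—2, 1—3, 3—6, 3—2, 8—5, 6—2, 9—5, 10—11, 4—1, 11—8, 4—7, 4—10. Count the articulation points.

1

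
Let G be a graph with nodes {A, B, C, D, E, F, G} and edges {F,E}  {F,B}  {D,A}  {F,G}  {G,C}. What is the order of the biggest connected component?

Starting from A we can reach A, D. That is one component of size 2.
Starting from B we can reach B, C, E, F, G. That is one component of size 5.
The largest has 5 vertices.

5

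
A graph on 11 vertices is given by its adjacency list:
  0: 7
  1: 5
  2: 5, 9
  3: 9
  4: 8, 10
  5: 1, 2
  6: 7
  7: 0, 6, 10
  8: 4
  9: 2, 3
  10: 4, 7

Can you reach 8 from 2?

No

The component containing 2 is {1, 2, 3, 5, 9}, and 8 is not in it.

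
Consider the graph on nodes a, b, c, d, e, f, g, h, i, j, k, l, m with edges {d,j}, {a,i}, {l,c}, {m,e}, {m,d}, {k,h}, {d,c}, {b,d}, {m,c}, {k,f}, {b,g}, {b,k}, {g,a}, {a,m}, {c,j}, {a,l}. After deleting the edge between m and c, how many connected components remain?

1

m and c are still connected via m-d-c, so the component count stays at 1.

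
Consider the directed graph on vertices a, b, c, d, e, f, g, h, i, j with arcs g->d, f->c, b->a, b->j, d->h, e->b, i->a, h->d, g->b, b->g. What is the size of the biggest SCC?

2

{d, h} are all mutually reachable — one SCC of size 2.
{b, g} are all mutually reachable — one SCC of size 2.
{i} is an SCC by itself.
{e} is an SCC by itself.
{c} is an SCC by itself.
(and 3 more singleton SCCs)
The largest has 2 vertices.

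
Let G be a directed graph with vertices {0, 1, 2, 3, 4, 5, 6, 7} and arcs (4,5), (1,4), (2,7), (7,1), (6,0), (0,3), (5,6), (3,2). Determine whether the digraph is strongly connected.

From 0 we can reach every vertex (0, 1, 2, 3, 4, 5, 6, 7), and every vertex can reach 0 (0, 1, 2, 3, 4, 5, 6, 7). So the whole graph is one strongly connected component.

Yes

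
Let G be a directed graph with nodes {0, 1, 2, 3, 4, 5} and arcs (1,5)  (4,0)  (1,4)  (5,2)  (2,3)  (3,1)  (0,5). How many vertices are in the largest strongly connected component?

{0, 1, 2, 3, 4, 5} are all mutually reachable — one SCC of size 6.
The largest has 6 vertices.

6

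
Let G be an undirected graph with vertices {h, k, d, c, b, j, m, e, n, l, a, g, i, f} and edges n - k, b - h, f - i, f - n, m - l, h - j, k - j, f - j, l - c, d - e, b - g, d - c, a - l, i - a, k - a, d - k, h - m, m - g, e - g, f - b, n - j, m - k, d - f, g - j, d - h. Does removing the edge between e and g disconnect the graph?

No

After removing e - g, the path e-d-f-b-g still connects them, so the edge is not a bridge.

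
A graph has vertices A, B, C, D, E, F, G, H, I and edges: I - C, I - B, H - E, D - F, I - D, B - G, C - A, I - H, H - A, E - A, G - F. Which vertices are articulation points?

I

Removing I increases the component count from 1 to 2, so I is a cut vertex.
By contrast removing B leaves 1 component; it is not a cut vertex. No other vertex is a cut vertex either.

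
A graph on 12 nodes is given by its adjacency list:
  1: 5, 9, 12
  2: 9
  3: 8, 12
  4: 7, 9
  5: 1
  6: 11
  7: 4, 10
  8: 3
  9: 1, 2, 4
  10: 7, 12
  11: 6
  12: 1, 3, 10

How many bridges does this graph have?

5

The edges on the cycle 12-10-7-4-9-1-12 are not bridges since each lies on that cycle.
But removing 9-2 disconnects 9 from 2; removing 12-3 disconnects 12 from 3; removing 3-8 disconnects 3 from 8; removing 11-6 disconnects 11 from 6 — these are bridges.
In total 5 edges are bridges.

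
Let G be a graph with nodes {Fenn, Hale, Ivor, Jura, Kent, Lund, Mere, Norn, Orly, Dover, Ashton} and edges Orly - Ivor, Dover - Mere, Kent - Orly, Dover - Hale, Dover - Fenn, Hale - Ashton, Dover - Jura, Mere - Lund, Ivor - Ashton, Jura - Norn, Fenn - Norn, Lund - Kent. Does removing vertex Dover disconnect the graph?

Yes

Deleting Dover raises the number of components from 1 to 2, so Dover is a cut vertex.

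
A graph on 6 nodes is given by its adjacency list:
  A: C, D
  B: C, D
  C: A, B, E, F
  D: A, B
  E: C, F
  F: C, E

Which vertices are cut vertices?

C

Removing C increases the component count from 1 to 2, so C is a cut vertex.
By contrast removing D leaves 1 component; it is not a cut vertex. No other vertex is a cut vertex either.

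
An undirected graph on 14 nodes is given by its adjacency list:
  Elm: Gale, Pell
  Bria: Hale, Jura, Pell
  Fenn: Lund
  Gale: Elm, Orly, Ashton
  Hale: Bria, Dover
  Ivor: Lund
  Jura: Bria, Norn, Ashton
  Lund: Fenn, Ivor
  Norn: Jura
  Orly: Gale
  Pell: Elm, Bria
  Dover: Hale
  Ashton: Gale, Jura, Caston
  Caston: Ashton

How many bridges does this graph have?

The edges on the cycle Jura-Bria-Pell-Elm-Gale-Ashton-Jura are not bridges since each lies on that cycle.
But removing Orly-Gale disconnects Orly from Gale; removing Ivor-Lund disconnects Ivor from Lund; removing Hale-Dover disconnects Hale from Dover; removing Ashton-Caston disconnects Ashton from Caston — these are bridges.
In total 7 edges are bridges.

7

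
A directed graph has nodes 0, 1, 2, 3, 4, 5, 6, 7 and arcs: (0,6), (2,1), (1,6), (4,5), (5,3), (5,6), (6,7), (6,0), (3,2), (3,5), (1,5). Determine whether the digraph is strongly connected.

No

There is no directed path from 2 to 4, so the graph is not strongly connected.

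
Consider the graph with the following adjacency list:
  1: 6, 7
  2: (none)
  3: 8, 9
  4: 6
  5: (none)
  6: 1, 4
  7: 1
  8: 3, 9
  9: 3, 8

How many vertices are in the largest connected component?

4

2 is isolated — a component by itself.
5 is isolated — a component by itself.
Starting from 3 we can reach 3, 8, 9. That is one component of size 3.
Starting from 1 we can reach 1, 4, 6, 7. That is one component of size 4.
The largest has 4 vertices.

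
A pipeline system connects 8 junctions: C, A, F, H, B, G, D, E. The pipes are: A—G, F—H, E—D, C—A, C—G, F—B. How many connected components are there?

Starting from D we can reach D, E. That is one component of size 2.
Starting from A we can reach A, C, G. That is one component of size 3.
Starting from B we can reach B, F, H. That is one component of size 3.
Total: 3 components.

3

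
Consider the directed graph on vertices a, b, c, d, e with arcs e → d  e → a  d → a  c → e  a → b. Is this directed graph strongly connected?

No

There is no directed path from e to c, so the graph is not strongly connected.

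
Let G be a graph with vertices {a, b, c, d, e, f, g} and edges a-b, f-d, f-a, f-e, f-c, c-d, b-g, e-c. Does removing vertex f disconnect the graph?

Yes

Deleting f raises the number of components from 1 to 2, so f is a cut vertex.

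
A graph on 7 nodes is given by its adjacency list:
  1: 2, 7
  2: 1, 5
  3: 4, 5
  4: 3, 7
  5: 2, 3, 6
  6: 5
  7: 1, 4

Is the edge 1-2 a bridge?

No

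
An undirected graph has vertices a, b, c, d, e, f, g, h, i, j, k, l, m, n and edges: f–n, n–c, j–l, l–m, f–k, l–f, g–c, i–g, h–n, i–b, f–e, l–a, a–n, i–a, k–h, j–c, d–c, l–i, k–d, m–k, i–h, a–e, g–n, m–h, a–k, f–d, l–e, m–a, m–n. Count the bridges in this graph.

1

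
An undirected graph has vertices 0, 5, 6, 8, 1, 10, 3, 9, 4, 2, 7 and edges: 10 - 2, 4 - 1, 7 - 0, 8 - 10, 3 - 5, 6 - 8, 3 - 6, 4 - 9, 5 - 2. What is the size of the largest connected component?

6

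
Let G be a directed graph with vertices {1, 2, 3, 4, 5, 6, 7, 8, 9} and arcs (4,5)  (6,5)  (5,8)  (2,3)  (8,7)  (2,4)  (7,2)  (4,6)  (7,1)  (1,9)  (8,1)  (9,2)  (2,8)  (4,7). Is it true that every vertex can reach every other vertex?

No

There is no directed path from 3 to 4, so the graph is not strongly connected.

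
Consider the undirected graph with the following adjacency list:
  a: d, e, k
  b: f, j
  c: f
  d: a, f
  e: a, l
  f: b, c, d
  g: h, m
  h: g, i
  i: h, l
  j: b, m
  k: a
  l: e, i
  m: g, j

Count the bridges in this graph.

2

The edges on the cycle b-j-m-g-h-i-l-e-a-d-f-b are not bridges since each lies on that cycle.
But removing f-c disconnects f from c; removing a-k disconnects a from k — these are bridges.
That makes 2 bridges.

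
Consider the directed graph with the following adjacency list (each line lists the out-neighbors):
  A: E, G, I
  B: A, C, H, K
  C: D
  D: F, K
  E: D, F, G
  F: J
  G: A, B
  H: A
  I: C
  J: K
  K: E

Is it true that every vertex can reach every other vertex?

Yes

From F we can reach every vertex (A, B, C, D, E, F, G, H, I, J, K), and every vertex can reach F (A, B, C, D, E, F, G, H, I, J, K). So the whole graph is one strongly connected component.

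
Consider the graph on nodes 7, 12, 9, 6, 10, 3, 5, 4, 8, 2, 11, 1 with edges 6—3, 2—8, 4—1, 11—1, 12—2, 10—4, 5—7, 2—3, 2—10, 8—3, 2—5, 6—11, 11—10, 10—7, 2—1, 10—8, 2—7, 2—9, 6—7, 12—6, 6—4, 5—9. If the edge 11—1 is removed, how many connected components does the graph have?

11 and 1 are still connected via 11-6-4-1, so the component count stays at 1.

1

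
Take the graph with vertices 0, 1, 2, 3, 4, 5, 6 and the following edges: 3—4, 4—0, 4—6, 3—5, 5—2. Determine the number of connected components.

1 is isolated — a component by itself.
Starting from 0 we can reach 0, 2, 3, 4, 5, 6. That is one component of size 6.
Total: 2 components.

2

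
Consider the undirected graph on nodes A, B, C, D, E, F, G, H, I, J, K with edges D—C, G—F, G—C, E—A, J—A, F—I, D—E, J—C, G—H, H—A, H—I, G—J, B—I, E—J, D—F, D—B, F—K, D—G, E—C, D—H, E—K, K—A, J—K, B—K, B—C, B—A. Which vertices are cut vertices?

Removing E, for instance, still leaves 1 component. No single vertex removal increases the component count — the graph has no articulation points.

none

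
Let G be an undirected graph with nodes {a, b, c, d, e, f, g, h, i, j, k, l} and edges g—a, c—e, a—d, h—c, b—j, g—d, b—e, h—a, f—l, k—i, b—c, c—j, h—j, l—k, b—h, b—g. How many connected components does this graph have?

Starting from f we can reach f, i, k, l. That is one component of size 4.
Starting from a we can reach a, b, c, d, e, g, h, j. That is one component of size 8.
Total: 2 components.

2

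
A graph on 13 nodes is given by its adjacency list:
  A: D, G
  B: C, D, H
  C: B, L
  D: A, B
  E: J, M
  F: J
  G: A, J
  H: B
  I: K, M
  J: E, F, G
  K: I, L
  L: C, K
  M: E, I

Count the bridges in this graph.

The edges on the cycle L-C-B-D-A-G-J-E-M-I-K-L are not bridges since each lies on that cycle.
But removing F-J disconnects F from J; removing B-H disconnects B from H — these are bridges.
That makes 2 bridges.

2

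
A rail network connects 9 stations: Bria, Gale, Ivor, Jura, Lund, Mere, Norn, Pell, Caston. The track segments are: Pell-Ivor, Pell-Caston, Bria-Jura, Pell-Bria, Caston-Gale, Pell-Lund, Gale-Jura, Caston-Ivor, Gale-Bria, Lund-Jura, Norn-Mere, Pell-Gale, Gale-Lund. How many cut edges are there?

1

The edges on the cycle Gale-Bria-Jura-Lund-Gale are not bridges since each lies on that cycle.
But removing Mere-Norn disconnects Mere from Norn — this is a bridge.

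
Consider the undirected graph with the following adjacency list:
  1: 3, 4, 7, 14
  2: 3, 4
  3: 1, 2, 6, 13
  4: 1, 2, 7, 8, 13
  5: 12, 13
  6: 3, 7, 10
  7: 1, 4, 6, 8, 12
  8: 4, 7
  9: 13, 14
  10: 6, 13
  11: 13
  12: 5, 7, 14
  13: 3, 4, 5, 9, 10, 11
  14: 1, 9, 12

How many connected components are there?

Starting from 1 we can reach 1, 2, 3, 4, 5, 6, 7, 8, 9, 10, 11, 12, 13, 14. That is one component of size 14.
Total: 1 component.

1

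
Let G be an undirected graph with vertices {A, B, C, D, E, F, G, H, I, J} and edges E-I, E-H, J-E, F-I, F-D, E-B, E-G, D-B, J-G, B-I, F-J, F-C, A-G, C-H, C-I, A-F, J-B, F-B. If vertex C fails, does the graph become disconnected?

No

Deleting C leaves 1 component (was 1) (its neighbors F, H, I remain connected to each other), so C is not a cut vertex.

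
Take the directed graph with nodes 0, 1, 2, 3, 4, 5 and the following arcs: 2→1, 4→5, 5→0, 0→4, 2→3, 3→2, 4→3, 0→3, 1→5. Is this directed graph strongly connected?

From 0 we can reach every vertex (0, 1, 2, 3, 4, 5), and every vertex can reach 0 (0, 1, 2, 3, 4, 5). So the whole graph is one strongly connected component.

Yes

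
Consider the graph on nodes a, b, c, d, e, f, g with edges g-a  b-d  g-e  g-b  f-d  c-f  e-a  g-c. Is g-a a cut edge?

No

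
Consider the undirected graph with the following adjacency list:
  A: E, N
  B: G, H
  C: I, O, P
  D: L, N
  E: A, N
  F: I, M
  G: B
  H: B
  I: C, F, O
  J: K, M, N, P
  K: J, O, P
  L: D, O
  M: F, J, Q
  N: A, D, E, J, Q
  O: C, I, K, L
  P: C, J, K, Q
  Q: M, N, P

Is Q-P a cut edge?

No

After removing Q-P, the path Q-N-J-P still connects them, so the edge is not a bridge.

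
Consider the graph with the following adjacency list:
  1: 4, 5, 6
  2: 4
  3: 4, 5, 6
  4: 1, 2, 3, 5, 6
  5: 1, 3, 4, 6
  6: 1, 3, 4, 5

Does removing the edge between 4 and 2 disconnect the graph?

Removing 4-2 leaves no path between 4 and 2: the component count goes from 1 to 2. So it is a bridge.

Yes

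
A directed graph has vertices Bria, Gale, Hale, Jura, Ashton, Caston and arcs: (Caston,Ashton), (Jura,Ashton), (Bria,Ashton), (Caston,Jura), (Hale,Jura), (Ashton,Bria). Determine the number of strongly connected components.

{Bria, Ashton} are all mutually reachable — one SCC of size 2.
{Caston} is an SCC by itself.
{Jura} is an SCC by itself.
{Gale} is an SCC by itself.
{Hale} is an SCC by itself.
That gives 5 strongly connected components.

5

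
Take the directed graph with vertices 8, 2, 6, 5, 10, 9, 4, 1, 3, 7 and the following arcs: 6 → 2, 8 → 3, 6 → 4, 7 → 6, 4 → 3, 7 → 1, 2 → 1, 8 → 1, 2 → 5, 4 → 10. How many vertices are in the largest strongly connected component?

1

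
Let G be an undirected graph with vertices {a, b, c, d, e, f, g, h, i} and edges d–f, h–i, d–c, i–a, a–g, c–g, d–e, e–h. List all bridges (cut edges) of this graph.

d-f

The edges on the cycle d-e-h-i-a-g-c-d are not bridges since each lies on that cycle.
But removing d–f disconnects d from f — this is a bridge.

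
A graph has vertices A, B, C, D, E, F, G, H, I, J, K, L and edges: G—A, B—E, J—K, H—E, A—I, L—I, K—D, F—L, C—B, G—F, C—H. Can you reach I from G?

From G we can reach A, F, G, I, L, which includes I.

Yes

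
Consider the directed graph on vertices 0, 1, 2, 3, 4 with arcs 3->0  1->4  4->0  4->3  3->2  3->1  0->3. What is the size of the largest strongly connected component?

{0, 1, 3, 4} are all mutually reachable — one SCC of size 4.
{2} is an SCC by itself.
The largest has 4 vertices.

4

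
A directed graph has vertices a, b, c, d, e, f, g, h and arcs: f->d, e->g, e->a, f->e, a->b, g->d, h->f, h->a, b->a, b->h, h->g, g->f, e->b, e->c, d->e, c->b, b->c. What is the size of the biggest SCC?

{a, b, c, d, e, f, g, h} are all mutually reachable — one SCC of size 8.
The largest has 8 vertices.

8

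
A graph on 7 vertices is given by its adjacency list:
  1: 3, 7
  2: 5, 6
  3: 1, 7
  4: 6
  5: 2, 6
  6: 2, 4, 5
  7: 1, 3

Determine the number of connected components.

2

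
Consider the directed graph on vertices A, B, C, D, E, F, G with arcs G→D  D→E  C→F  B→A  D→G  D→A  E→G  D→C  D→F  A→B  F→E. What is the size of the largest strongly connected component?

{C, D, E, F, G} are all mutually reachable — one SCC of size 5.
{A, B} are all mutually reachable — one SCC of size 2.
The largest has 5 vertices.

5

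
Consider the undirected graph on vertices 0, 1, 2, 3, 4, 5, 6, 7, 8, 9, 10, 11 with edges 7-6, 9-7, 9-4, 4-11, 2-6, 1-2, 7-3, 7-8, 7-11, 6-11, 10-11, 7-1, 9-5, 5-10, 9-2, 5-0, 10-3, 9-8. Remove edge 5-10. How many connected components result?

5 and 10 are still connected via 5-9-7-11-10, so the component count stays at 1.

1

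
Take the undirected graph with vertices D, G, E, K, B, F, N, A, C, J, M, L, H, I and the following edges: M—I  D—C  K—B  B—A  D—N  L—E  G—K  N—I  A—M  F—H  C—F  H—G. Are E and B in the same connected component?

The component containing E is {E, L}, and B is not in it.

No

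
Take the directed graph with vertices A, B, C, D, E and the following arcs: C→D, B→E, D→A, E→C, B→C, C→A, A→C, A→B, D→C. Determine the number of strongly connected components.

1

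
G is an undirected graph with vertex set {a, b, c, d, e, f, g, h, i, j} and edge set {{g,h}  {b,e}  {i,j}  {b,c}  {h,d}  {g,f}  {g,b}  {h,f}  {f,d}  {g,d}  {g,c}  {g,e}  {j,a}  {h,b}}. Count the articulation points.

Removing j increases the component count from 2 to 3, so j is a cut vertex.
By contrast removing h leaves 2 components; it is not a cut vertex. No other vertex is a cut vertex either.

1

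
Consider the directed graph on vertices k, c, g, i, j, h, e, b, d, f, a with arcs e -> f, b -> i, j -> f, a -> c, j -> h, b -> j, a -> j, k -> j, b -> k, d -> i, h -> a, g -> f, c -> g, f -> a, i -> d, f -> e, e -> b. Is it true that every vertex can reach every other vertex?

No

There is no directed path from i to g, so the graph is not strongly connected.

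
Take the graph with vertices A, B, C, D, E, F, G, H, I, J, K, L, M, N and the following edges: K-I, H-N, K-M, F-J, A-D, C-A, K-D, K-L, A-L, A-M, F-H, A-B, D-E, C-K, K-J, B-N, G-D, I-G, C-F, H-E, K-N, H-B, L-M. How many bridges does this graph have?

The edges on the cycle C-K-I-G-D-E-H-F-C are not bridges since each lies on that cycle.
Every edge lies on some cycle, so there are no bridges.

0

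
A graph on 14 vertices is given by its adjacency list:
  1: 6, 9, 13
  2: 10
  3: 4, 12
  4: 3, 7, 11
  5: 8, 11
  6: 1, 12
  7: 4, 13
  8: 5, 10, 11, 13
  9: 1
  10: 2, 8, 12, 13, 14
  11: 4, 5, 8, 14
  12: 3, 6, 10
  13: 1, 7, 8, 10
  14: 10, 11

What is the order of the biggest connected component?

14

Starting from 1 we can reach 1, 2, 3, 4, 5, 6, 7, 8, 9, 10, 11, 12, 13, 14. That is one component of size 14.
The largest has 14 vertices.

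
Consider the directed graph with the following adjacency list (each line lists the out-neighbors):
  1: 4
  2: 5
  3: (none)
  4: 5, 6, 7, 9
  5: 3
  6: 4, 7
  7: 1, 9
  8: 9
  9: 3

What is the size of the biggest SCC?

{1, 4, 6, 7} are all mutually reachable — one SCC of size 4.
{5} is an SCC by itself.
{2} is an SCC by itself.
{9} is an SCC by itself.
{3} is an SCC by itself.
(and 1 more singleton SCC)
The largest has 4 vertices.

4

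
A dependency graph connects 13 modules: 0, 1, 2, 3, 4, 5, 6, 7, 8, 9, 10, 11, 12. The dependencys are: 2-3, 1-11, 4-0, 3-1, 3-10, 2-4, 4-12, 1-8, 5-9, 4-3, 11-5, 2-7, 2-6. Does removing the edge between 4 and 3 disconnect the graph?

After removing 4-3, the path 4-2-3 still connects them, so the edge is not a bridge.

No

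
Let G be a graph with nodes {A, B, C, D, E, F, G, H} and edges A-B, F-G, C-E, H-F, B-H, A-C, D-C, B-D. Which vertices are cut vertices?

B, C, F, H

Removing B increases the component count from 1 to 2, so B is a cut vertex.
Removing C increases the component count from 1 to 2, so C is a cut vertex.
Removing F increases the component count from 1 to 2, so F is a cut vertex.
Likewise H is a cut vertex.
By contrast removing E leaves 1 component; it is not a cut vertex. No other vertex is a cut vertex either.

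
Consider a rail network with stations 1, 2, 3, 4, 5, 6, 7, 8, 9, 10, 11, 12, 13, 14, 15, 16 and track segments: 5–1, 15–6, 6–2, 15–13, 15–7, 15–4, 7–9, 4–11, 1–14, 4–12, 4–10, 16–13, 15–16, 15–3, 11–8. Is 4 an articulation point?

Yes

Deleting 4 raises the number of components from 2 to 5, so 4 is a cut vertex.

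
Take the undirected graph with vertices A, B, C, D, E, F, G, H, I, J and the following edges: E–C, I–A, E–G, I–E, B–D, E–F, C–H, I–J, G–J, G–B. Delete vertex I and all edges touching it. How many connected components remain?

2

With I gone, the remaining components are: {A}; {B, C, D, E, F, G, H, J}.
That is 2 components.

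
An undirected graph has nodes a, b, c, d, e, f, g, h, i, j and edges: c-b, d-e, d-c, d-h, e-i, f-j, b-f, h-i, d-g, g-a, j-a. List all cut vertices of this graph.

Removing d increases the component count from 1 to 2, so d is a cut vertex.
By contrast removing i leaves 1 component; it is not a cut vertex. No other vertex is a cut vertex either.

d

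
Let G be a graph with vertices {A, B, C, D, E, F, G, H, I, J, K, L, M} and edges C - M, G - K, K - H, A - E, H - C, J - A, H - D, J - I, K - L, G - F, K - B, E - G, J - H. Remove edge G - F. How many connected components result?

Before removal there is 1 component.
G - F is a bridge — removing it separates G's side from F's side.
After removal: 2 components.

2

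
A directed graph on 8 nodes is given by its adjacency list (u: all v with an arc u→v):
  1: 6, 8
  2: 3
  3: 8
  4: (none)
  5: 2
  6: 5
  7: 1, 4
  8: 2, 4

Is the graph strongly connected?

There is no directed path from 2 to 7, so the graph is not strongly connected.

No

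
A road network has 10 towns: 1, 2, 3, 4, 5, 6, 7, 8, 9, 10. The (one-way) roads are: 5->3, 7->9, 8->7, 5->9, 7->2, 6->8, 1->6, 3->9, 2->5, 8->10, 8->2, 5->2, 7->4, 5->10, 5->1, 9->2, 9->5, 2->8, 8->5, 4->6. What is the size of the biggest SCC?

9

{1, 2, 3, 4, 5, 6, 7, 8, 9} are all mutually reachable — one SCC of size 9.
{10} is an SCC by itself.
The largest has 9 vertices.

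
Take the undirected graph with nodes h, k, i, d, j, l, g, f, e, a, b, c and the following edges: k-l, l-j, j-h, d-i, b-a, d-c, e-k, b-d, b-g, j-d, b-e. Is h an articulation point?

No

Deleting h leaves 2 components (was 2), so h is not a cut vertex.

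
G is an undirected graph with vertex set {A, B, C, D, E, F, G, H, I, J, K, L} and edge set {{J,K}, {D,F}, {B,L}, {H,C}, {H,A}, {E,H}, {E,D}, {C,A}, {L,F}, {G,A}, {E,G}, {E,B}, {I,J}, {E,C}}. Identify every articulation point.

Removing E increases the component count from 2 to 3, so E is a cut vertex.
Removing J increases the component count from 2 to 3, so J is a cut vertex.
By contrast removing H leaves 2 components; it is not a cut vertex. No other vertex is a cut vertex either.

E, J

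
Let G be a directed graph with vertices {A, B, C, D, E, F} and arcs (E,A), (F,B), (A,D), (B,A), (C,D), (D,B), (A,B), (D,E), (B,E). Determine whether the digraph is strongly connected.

There is no directed path from C to F, so the graph is not strongly connected.

No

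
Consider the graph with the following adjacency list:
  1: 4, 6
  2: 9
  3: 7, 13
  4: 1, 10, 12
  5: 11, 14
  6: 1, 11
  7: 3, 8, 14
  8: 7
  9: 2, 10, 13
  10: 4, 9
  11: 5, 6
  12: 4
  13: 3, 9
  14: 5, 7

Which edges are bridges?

The edges on the cycle 3-13-9-10-4-1-6-11-5-14-7-3 are not bridges since each lies on that cycle.
But removing 12-4 disconnects 12 from 4; removing 7-8 disconnects 7 from 8; removing 9-2 disconnects 9 from 2 — these are bridges.

12-4, 2-9, 7-8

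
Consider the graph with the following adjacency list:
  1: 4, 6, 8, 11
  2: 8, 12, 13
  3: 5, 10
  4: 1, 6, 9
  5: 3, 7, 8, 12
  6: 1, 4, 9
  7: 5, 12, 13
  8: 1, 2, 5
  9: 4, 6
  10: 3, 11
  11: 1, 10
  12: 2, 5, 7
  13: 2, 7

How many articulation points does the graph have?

1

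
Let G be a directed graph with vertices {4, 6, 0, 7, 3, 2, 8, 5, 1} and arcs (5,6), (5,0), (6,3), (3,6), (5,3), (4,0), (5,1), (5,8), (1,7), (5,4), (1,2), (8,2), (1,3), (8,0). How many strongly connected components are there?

{3, 6} are all mutually reachable — one SCC of size 2.
{7} is an SCC by itself.
{4} is an SCC by itself.
{8} is an SCC by itself.
{5} is an SCC by itself.
(and 3 more singleton SCCs)
That gives 8 strongly connected components.

8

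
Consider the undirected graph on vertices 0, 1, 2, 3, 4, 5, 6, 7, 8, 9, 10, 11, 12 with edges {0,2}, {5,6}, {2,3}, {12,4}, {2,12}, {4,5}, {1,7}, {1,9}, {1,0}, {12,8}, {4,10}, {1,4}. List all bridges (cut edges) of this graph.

The edges on the cycle 1-0-2-12-4-1 are not bridges since each lies on that cycle.
But removing 5 - 4 disconnects 5 from 4; removing 12 - 8 disconnects 12 from 8; removing 1 - 9 disconnects 1 from 9; removing 5 - 6 disconnects 5 from 6 — these are bridges.
In total 7 edges are bridges.

1-7, 1-9, 10-4, 12-8, 2-3, 4-5, 5-6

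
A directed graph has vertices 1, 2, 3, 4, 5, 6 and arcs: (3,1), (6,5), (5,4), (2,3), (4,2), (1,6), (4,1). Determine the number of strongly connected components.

{1, 2, 3, 4, 5, 6} are all mutually reachable — one SCC of size 6.
That gives 1 strongly connected component.

1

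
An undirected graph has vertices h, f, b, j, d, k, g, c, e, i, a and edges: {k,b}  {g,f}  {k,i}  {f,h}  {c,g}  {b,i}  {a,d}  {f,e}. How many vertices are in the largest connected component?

5

j is isolated — a component by itself.
Starting from a we can reach a, d. That is one component of size 2.
Starting from b we can reach b, i, k. That is one component of size 3.
Starting from c we can reach c, e, f, g, h. That is one component of size 5.
The largest has 5 vertices.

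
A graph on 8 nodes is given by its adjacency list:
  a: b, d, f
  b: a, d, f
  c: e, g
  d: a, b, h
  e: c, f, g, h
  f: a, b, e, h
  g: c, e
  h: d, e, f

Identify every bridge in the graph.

The edges on the cycle e-g-c-e are not bridges since each lies on that cycle.
Every edge lies on some cycle, so there are no bridges.

none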